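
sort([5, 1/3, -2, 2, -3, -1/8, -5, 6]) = [-5, -3, -2, -1/8, 1/3, 2, 5, 6]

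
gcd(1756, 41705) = 439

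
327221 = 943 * 347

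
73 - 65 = 8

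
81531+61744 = 143275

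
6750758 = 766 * 8813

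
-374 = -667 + 293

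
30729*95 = 2919255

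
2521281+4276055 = 6797336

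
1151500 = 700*1645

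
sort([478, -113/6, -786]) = [-786, -113/6, 478]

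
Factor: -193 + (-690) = -1 * 883^1 = -883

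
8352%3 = 0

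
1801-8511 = -6710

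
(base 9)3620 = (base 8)5203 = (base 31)2op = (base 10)2691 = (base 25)47g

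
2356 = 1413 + 943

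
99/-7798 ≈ -0.0127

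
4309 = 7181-2872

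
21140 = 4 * 5285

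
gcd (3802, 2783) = 1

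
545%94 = 75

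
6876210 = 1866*3685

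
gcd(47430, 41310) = 1530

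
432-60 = 372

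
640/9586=320/4793 ≈ 0.0668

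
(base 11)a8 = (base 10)118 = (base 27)4a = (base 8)166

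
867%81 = 57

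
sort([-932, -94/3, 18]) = [-932, -94/3, 18]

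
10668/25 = 426+18/25 = 426.72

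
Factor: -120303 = -1*3^2*13367^1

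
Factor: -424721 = -1 * 11^1 * 38611^1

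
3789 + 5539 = 9328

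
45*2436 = 109620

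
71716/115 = 623 + 71/115 ≈ 623.62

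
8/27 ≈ 0.296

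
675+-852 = -177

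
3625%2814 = 811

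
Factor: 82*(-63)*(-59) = 2^1*3^2*7^1*41^1*59^1 = 304794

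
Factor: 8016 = 2^4*3^1*167^1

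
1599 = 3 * 533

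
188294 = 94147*2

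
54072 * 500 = 27036000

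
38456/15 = 2563 + 11/15 ≈ 2563.73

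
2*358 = 716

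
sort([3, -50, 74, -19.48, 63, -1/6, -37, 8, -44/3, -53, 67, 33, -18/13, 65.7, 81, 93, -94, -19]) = [-94, -53, -50, -37, -19.48, -19, -44/3, -18/13, -1/6, 3, 8, 33, 63, 65.7, 67, 74, 81, 93]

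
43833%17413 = 9007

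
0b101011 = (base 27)1g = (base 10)43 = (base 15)2d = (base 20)23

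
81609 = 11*7419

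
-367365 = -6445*57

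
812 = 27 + 785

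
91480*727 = 66505960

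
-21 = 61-82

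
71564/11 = 6505 + 9/11 ≈ 6505.82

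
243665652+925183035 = 1168848687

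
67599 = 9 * 7511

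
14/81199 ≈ 0.000172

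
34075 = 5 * 6815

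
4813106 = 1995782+2817324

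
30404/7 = 4343 + 3/7 ≈ 4343.43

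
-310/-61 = 5 + 5/61 ≈ 5.08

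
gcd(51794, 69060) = 2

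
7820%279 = 8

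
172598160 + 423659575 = 596257735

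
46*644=29624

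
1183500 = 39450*30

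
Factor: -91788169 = -1*11^1*811^1*10289^1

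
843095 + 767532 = 1610627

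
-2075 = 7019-9094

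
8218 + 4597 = 12815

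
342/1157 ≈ 0.296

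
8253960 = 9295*888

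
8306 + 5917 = 14223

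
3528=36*98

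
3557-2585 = 972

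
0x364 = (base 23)1eh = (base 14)460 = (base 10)868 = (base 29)10r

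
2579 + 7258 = 9837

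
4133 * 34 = 140522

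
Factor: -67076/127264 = -1 * 2^(-3) * 97^(-1) * 409^1 = -409/776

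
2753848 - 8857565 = -6103717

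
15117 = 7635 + 7482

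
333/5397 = 111/1799 ≈ 0.0617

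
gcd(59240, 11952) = 8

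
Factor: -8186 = -1 * 2^1 * 4093^1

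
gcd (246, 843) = 3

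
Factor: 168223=11^1*41^1*373^1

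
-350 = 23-373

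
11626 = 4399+7227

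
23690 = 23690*1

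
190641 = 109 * 1749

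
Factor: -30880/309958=-1 * 2^4 * 5^1 * 11^(-1) * 73^(-1)=-80/803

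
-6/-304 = 3/152 ≈ 0.0197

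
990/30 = 33 = 33.00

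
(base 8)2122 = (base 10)1106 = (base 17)3e1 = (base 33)10h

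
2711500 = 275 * 9860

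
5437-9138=-3701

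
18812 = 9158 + 9654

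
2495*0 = 0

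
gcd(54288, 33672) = 24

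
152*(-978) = -148656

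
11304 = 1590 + 9714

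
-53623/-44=1218+31/44 ≈ 1218.70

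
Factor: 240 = 2^4*3^1*5^1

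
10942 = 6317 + 4625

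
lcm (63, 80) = 5040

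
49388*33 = 1629804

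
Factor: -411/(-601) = 3^1*137^1*601^(-1)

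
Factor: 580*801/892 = 3^2*5^1*29^1*89^1*223^(-1) = 116145/223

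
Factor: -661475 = -1*5^2*26459^1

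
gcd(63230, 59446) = 2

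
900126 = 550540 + 349586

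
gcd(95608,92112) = 152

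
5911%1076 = 531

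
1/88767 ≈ 0.0000113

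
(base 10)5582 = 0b1010111001110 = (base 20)dj2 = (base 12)3292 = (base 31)5p2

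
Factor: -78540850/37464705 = -1 * 2^1 * 3^(-2) * 5^1 * 17^1 * 59^(-1) * 103^(-1) * 137^(-1) * 92401^1 = -15708170/7492941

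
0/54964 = 0 = 0.00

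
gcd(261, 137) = 1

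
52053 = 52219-166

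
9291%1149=99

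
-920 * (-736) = 677120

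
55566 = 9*6174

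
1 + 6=7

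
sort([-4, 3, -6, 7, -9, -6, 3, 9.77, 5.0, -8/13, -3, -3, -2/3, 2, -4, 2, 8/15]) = [-9, -6, -6, -4, -4, -3, -3, -2/3, -8/13, 8/15, 2, 2, 3, 3, 5.0, 7, 9.77]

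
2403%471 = 48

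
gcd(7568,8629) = 1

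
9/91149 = 3/30383 ≈ 0.0000987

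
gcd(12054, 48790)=574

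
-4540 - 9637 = -14177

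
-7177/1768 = -4 - 105/1768 ≈ -4.06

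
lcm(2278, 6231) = 211854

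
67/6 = 11 + 1/6 ≈ 11.17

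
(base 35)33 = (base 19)5d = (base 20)58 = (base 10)108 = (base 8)154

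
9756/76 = 2439/19 ≈ 128.37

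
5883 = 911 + 4972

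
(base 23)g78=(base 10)8633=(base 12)4bb5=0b10000110111001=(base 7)34112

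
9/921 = 3/307≈0.00977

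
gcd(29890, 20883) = 1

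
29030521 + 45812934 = 74843455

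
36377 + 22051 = 58428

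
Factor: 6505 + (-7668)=-1*1163^1=-1163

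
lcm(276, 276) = 276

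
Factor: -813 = -1*3^1*271^1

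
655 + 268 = 923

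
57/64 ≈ 0.891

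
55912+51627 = 107539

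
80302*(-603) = -48422106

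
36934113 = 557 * 66309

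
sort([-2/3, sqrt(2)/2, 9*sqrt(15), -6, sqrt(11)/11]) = [-6, -2/3, sqrt(11)/11, sqrt(2)/2, 9*sqrt(15)]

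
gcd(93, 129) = 3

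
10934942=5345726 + 5589216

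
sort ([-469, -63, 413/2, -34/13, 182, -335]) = [-469, -335, -63, -34/13, 182, 413/2]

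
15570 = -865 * (-18)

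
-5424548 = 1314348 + -6738896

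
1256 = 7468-6212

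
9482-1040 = 8442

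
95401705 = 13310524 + 82091181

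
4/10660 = 1/2665≈0.000375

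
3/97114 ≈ 0.0000309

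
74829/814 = 91+755/814 ≈ 91.93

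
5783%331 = 156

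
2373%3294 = 2373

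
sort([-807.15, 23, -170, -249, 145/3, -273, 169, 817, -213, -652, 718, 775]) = [-807.15, -652, -273, -249, -213, -170, 23, 145/3, 169, 718, 775, 817]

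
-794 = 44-838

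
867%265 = 72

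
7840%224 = 0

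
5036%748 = 548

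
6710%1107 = 68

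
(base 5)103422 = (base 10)3612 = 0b111000011100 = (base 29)48g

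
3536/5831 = 208/343 ≈ 0.606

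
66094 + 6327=72421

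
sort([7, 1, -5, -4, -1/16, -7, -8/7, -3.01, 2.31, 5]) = [-7, -5, -4, -3.01, -8/7, -1/16, 1, 2.31, 5, 7]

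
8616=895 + 7721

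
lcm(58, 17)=986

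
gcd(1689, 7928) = 1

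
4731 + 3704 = 8435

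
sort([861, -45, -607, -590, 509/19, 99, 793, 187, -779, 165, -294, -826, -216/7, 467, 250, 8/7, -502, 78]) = [-826, -779, -607, -590, -502, -294, -45, -216/7, 8/7, 509/19, 78, 99, 165, 187, 250, 467, 793, 861]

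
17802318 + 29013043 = 46815361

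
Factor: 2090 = 2^1*5^1*11^1*19^1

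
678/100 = 6 + 39/50 = 6.78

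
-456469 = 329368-785837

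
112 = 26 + 86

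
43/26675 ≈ 0.00161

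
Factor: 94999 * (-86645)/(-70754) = 2^(-1) * 5^1 * 13^1 * 17^(-1) * 31^1 * 43^1 * 2081^(-1) * 94999^1 = 8231188355/70754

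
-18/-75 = 6/25 = 0.24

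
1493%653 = 187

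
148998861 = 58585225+90413636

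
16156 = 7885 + 8271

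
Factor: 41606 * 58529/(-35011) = -1 * 2^1 * 71^1 * 107^1 * 157^(-1) * 223^(-1) * 293^1 * 547^1 = -2435157574/35011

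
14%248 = 14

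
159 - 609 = -450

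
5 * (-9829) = -49145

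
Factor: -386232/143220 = -1*2^1*5^(-1)*11^1*19^1*31^(-1) = -418/155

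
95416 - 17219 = 78197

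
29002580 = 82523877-53521297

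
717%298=121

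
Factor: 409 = 409^1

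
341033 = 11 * 31003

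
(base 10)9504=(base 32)990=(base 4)2110200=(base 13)4431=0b10010100100000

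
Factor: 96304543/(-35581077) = -1*3^(-2)*7^(-1)*61^1*911^1*1733^1*564779^(-1)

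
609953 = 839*727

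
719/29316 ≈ 0.0245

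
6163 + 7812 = 13975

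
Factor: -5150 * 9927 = -1 * 2^1 * 3^2 * 5^2 * 103^1 * 1103^1 = -51124050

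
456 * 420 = 191520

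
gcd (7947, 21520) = 1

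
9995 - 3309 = 6686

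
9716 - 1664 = 8052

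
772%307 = 158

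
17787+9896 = 27683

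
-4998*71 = -354858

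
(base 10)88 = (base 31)2q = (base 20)48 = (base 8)130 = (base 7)154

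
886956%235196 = 181368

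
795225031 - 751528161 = 43696870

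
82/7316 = 41/3658 ≈ 0.0112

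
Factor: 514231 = 233^1 * 2207^1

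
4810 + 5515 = 10325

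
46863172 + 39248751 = 86111923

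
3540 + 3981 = 7521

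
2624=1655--969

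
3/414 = 1/138 ≈ 0.00725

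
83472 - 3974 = 79498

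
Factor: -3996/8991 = -1*2^2*3^(-2) = -4/9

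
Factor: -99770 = -1*2^1*5^1*11^1*907^1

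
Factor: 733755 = 3^1*5^1*11^1*4447^1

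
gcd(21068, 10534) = 10534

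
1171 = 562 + 609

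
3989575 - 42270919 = -38281344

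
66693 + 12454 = 79147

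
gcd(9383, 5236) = 11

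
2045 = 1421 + 624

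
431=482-51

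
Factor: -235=-1 * 5^1 * 47^1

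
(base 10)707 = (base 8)1303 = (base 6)3135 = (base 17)27a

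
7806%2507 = 285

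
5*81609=408045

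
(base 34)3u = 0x84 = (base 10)132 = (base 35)3r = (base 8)204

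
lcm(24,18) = 72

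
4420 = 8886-4466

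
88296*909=80261064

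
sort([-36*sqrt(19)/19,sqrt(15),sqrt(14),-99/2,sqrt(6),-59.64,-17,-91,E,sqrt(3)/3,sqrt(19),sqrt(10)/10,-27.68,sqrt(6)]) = [-91,-59.64,-99/2,-27.68,-17,-36*sqrt(19)/19,sqrt(10)/10,sqrt(3)/3,sqrt(6),sqrt(6),E,sqrt(14),sqrt(15),sqrt(19)]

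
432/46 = 216/23 ≈ 9.39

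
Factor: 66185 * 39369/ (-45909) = -1 * 3^ (-1) * 5^1 * 7^1 * 11^1 * 31^1 * 61^1 * 1193^1 * 5101^ (-1) = -868545755/15303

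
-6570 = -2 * 3285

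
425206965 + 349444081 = 774651046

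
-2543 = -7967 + 5424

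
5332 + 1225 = 6557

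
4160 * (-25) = -104000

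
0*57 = 0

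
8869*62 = 549878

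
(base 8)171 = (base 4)1321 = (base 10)121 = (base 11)100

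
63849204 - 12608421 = 51240783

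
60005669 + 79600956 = 139606625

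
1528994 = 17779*86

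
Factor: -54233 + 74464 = 20231^1 = 20231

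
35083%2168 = 395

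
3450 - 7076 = -3626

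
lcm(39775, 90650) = 3897950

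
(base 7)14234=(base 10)3896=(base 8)7470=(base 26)5jm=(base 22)812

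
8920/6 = 1486 + 2/3 ≈ 1486.67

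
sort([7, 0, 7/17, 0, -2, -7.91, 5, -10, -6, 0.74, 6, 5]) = [-10, -7.91, -6, -2, 0, 0, 7/17, 0.74, 5, 5, 6, 7]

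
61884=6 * 10314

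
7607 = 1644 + 5963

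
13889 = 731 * 19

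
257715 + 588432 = 846147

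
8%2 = 0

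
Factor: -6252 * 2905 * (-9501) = 2^2 * 3^2 * 5^1 * 7^1 * 83^1 * 521^1 * 3167^1 = 172557732060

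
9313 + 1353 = 10666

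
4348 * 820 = 3565360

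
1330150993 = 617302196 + 712848797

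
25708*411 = 10565988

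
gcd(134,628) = 2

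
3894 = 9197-5303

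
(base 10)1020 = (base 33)uu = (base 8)1774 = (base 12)710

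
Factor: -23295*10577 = -1*3^1*5^1*7^1*1511^1*1553^1 = -246391215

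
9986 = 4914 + 5072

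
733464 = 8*91683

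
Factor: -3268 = -1*2^2*19^1*43^1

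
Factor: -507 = -1 * 3^1 * 13^2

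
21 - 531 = -510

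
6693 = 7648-955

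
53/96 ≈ 0.552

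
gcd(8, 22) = 2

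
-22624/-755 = 29 + 729/755 ≈ 29.97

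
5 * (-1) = -5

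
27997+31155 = 59152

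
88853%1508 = 1389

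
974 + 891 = 1865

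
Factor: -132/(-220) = 3^1 * 5^(-1) = 3/5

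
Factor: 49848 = 2^3*3^1*31^1*67^1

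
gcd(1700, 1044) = 4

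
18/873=2/97 ≈ 0.0206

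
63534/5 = 12706+4/5 = 12706.80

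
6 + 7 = 13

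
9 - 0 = 9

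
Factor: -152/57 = -1*2^3*3^(-1) = -8/3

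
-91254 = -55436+-35818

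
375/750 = 1/2 = 0.50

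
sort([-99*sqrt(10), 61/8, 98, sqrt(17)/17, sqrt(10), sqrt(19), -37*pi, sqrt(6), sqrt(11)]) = [-99*sqrt(10), -37*pi, sqrt(17)/17, sqrt(6), sqrt(10), sqrt(11), sqrt(19), 61/8, 98]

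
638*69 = 44022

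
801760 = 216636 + 585124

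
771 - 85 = 686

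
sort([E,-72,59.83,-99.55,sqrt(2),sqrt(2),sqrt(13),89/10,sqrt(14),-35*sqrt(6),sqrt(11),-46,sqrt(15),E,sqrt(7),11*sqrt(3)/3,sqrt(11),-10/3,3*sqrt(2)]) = [-99.55,-35*sqrt(6),-72,-46,-10/3,sqrt(2),sqrt(2),sqrt(7),E,E,sqrt(11),sqrt(11),sqrt(13),sqrt(14),sqrt(15),3*sqrt(2),11*sqrt(3)/3,89/10,59.83]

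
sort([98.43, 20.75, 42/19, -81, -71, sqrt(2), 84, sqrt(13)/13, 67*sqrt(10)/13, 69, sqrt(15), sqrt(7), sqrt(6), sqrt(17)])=[-81, -71, sqrt(13)/13, sqrt(2), 42/19, sqrt(6), sqrt(7), sqrt(15), sqrt(17), 67*sqrt(10)/13, 20.75, 69, 84, 98.43]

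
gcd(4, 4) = 4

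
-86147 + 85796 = -351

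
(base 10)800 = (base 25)170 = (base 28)10g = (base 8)1440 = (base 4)30200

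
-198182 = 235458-433640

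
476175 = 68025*7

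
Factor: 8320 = 2^7*5^1*13^1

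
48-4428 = -4380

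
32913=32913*1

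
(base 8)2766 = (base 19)446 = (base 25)2b1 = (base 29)1ni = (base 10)1526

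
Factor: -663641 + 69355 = -1 * 2^1 * 7^1 * 11^1 * 17^1 * 227^1 = -594286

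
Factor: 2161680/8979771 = 2^4*5^1*113^(-1)*9007^1*26489^(-1) = 720560/2993257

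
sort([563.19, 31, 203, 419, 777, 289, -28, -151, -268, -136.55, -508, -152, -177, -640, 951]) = [-640, -508, -268, -177, -152, -151, -136.55, -28, 31, 203, 289, 419, 563.19, 777, 951]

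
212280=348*610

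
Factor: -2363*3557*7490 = -1*2^1*5^1*7^1*17^1*107^1*139^1*3557^1 = -62954880590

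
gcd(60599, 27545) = 5509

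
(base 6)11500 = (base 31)1ni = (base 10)1692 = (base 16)69c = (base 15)77c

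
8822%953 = 245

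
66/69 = 22/23 ≈ 0.957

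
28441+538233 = 566674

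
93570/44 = 46785/22 ≈ 2126.59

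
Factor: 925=5^2*37^1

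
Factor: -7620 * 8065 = -1 * 2^2 * 3^1 * 5^2 * 127^1 * 1613^1 = -61455300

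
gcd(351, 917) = 1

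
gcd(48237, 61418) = 7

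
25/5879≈0.00425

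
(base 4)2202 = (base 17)99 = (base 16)a2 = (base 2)10100010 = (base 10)162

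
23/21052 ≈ 0.00109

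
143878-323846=-179968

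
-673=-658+-15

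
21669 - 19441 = 2228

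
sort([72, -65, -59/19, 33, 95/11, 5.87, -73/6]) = [-65, -73/6, -59/19, 5.87, 95/11, 33, 72]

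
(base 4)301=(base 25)1o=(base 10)49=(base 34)1f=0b110001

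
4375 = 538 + 3837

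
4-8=-4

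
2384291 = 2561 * 931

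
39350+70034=109384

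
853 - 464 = 389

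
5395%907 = 860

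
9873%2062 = 1625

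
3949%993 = 970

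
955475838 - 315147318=640328520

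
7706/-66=-3853/33 ≈ -116.76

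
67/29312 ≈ 0.00229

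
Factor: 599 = 599^1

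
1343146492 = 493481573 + 849664919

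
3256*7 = 22792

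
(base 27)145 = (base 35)o2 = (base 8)1512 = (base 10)842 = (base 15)3b2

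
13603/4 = 3400 + 3/4 = 3400.75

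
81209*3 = 243627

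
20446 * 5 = 102230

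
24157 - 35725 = -11568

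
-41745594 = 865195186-906940780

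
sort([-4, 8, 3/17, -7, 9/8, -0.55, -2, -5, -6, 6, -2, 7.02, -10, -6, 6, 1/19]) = [-10, -7, -6, -6, -5, -4, -2, -2, -0.55, 1/19, 3/17, 9/8, 6, 6, 7.02, 8]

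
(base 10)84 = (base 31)2m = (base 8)124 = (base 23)3f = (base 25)39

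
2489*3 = 7467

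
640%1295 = 640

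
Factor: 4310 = 2^1*5^1*431^1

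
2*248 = 496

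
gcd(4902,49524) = 6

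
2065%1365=700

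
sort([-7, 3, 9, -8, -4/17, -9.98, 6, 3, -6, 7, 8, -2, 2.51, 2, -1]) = [-9.98, -8, -7, -6, -2, -1, -4/17, 2, 2.51, 3, 3, 6, 7, 8, 9]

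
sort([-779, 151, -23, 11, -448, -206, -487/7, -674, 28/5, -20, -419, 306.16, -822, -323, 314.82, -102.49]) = [-822, -779, -674, -448, -419, -323, -206, -102.49, -487/7, -23, -20, 28/5, 11, 151, 306.16, 314.82]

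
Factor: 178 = 2^1*89^1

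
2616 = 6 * 436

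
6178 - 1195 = 4983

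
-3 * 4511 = -13533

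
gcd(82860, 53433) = 3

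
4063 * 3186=12944718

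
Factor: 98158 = 2^1 * 17^1 * 2887^1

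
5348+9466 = 14814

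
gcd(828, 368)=92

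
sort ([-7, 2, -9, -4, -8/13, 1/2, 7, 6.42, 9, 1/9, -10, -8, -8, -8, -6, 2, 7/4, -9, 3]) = [-10, -9, -9, -8, -8, -8, -7, -6, -4, -8/13, 1/9, 1/2, 7/4, 2, 2, 3, 6.42, 7, 9]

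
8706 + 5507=14213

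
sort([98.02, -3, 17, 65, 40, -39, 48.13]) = [-39, -3, 17, 40, 48.13, 65, 98.02]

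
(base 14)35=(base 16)2f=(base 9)52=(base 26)1l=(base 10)47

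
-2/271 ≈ -0.00738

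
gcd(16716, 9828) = 84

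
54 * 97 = 5238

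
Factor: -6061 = -1 * 11^1 * 19^1 * 29^1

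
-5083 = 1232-6315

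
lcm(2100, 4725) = 18900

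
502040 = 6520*77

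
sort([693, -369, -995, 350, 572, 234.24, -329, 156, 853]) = [-995, -369, -329, 156, 234.24, 350, 572, 693, 853]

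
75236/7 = 10748 = 10748.00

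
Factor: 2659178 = 2^1*41^1*32429^1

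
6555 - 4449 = 2106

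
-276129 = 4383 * (-63)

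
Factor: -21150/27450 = -1*47^1*61^(-1) = -47/61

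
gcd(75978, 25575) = 3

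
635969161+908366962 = 1544336123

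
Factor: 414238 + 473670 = 2^2 * 7^1 * 19^1 * 1669^1 = 887908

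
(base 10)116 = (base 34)3e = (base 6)312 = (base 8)164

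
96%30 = 6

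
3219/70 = 45 + 69/70 ≈ 45.99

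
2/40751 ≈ 0.0000491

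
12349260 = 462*26730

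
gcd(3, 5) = 1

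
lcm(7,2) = 14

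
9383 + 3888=13271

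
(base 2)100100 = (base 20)1g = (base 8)44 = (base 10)36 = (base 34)12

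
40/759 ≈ 0.0527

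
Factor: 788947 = 788947^1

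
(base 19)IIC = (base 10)6852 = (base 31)741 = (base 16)1AC4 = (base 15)206C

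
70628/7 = 10089 + 5/7 ≈ 10089.71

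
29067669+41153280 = 70220949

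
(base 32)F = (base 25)F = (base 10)15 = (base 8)17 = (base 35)F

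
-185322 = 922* (-201)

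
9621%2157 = 993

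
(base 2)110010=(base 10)50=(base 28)1m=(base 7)101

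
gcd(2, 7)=1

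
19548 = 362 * 54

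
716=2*358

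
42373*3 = 127119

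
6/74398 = 3/37199 ≈ 0.0000806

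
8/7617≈0.00105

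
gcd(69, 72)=3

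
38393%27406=10987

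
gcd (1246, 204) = 2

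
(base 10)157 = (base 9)184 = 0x9d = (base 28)5h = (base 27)5m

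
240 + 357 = 597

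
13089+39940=53029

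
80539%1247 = 731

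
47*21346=1003262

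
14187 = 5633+8554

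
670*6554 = 4391180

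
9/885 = 3/295 ≈ 0.0102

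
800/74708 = 200/18677≈0.0107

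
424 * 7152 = 3032448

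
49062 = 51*962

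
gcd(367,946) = 1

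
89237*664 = 59253368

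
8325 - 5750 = 2575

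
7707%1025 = 532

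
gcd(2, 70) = 2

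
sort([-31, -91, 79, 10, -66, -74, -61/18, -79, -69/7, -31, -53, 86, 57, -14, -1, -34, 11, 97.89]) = [-91, -79, -74, -66, -53, -34, -31, -31, -14, -69/7, -61/18, -1, 10, 11, 57, 79, 86, 97.89]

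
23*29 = 667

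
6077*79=480083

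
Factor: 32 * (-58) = -1 * 2^6 * 29^1 = -1856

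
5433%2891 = 2542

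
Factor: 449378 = 2^1 * 17^1 * 13217^1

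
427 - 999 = -572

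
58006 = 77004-18998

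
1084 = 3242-2158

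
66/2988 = 11/498 ≈ 0.0221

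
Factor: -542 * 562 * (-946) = 2^3 * 11^1 * 43^1 * 271^1 * 281^1 = 288155384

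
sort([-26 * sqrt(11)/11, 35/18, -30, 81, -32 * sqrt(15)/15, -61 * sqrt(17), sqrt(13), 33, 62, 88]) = [-61 * sqrt(17), -30, -32 * sqrt(15)/15, -26 * sqrt(11)/11, 35/18, sqrt(13), 33, 62, 81, 88]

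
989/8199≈0.121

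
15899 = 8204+7695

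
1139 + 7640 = 8779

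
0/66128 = 0 = 0.00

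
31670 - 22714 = 8956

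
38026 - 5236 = 32790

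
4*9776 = 39104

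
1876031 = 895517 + 980514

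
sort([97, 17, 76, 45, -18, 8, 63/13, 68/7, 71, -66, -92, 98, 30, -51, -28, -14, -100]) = [-100, -92, -66, -51, -28, -18, -14, 63/13, 8, 68/7, 17, 30, 45, 71, 76, 97, 98]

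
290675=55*5285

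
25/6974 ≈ 0.00358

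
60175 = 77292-17117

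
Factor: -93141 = -1 * 3^2 * 79^1 * 131^1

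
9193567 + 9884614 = 19078181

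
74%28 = 18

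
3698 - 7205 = -3507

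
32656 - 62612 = -29956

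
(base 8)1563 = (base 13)52c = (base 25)1a8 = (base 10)883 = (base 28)13f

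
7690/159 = 48 + 58/159 ≈ 48.36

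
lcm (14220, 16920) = 1336680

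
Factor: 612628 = 2^2 * 23^1 * 6659^1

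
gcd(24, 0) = 24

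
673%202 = 67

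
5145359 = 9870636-4725277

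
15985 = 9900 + 6085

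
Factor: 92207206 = 2^1*7^1*13^1*31^1*59^1*277^1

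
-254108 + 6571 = -247537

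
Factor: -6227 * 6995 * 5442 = -1 * 2^1 * 3^1 * 5^1 * 13^1 * 479^1 * 907^1 * 1399^1 = -237041901330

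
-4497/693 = -6-113/231 ≈ -6.49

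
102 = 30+72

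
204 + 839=1043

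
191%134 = 57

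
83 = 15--68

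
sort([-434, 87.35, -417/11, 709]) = [-434, -417/11, 87.35, 709]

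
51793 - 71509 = -19716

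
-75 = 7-82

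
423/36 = 11 + 3/4 = 11.75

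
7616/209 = 36 + 92/209 ≈ 36.44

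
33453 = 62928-29475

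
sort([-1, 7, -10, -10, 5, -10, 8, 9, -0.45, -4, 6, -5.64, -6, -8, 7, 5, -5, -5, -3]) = [-10, -10, -10, -8, -6, -5.64, -5, -5, -4, -3, -1, -0.45, 5, 5, 6, 7, 7, 8, 9]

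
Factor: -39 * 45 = -1 * 3^3 * 5^1 * 13^1 = -1755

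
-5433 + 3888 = -1545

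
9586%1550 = 286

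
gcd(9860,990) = 10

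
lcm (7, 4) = 28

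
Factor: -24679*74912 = -1*2^5*23^1*29^1*37^1*2341^1 = -1848753248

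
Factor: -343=-1*7^3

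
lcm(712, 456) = 40584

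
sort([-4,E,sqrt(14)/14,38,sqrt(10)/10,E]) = [-4,sqrt(14)/14,sqrt(10)/10,E,E,38]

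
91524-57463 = 34061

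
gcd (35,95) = 5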